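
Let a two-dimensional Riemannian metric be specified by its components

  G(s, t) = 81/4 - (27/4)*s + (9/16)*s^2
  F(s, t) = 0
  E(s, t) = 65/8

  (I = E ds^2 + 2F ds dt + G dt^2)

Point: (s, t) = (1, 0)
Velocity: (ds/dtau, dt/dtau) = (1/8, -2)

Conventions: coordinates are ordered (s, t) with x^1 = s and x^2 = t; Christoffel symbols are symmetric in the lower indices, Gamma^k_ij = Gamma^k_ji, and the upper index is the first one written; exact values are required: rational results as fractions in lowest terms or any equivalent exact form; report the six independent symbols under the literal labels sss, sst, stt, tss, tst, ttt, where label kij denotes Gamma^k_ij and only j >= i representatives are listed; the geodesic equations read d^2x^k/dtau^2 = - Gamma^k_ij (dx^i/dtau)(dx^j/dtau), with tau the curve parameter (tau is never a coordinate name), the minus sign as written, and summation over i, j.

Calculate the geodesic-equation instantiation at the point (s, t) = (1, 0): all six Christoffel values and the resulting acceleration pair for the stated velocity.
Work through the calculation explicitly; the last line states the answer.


E = 65/8, F = 0, G = 225/16 at the point
E_s = 0, E_t = 0, F_s = 0, F_t = 0, G_s = -45/8, G_t = 0
EG - F^2 = 14625/128;  g^inv = (128/14625) * [[225/16, 0], [0, 65/8]]
first-kind symbols [ij,l] = (1/2)(d_i g_jl + d_j g_il - d_l g_ij): [ss,s] = E_s/2 = 0, [ss,t] = F_s - E_t/2 = 0, [st,s] = E_t/2 = 0, [st,t] = G_s/2 = -45/16, [tt,s] = F_t - G_s/2 = 45/16, [tt,t] = G_t/2 = 0
Gamma^s_ij = (G*[ij,s] - F*[ij,t])/(EG - F^2), Gamma^t_ij = (E*[ij,t] - F*[ij,s])/(EG - F^2)
Gamma_sss = 0, Gamma_sst = 0, Gamma_stt = 9/26, Gamma_tss = 0, Gamma_tst = -1/5, Gamma_ttt = 0
d^2s/dtau^2 = -(Gamma_sss*(1/8)^2 + 2*Gamma_sst*(1/8)*(-2) + Gamma_stt*(-2)^2) = -18/13
d^2t/dtau^2 = -(Gamma_tss*(1/8)^2 + 2*Gamma_tst*(1/8)*(-2) + Gamma_ttt*(-2)^2) = -1/10

Answer: Gamma_sss = 0, Gamma_sst = 0, Gamma_stt = 9/26, Gamma_tss = 0, Gamma_tst = -1/5, Gamma_ttt = 0; accelerations (d^2s/dtau^2, d^2t/dtau^2) = (-18/13, -1/10)


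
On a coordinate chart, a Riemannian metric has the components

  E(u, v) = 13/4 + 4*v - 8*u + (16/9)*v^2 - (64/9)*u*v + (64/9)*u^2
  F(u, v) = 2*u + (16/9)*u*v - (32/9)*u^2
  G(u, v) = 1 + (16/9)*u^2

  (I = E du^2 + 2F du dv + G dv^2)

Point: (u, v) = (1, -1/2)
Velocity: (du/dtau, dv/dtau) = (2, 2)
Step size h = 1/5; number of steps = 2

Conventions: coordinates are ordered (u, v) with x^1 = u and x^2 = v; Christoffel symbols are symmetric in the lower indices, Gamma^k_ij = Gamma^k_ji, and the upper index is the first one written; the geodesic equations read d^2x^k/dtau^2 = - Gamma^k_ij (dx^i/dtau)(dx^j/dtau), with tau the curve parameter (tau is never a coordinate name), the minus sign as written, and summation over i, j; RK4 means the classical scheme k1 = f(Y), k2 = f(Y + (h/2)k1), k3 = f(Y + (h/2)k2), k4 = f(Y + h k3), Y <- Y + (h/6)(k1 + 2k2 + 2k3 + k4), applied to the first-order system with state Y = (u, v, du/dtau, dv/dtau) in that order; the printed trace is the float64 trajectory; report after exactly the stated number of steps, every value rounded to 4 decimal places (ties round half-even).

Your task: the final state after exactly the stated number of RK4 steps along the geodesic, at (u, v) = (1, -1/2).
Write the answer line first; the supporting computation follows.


Answer: u = 1.8000, v = 0.3000, du/dtau = 2.0000, dv/dtau = 2.0000

f(Y) = (du/dtau, dv/dtau, -Gamma^u_ij Y'^i Y'^j, -Gamma^v_ij Y'^i Y'^j) with the Gammas evaluated at the stage position; h = 0.200000; intermediate values shown to 6 dp
step 0: u = 1.0000, v = -0.5000, du/dtau = 2.0000, dv/dtau = 2.0000
step 1:
  k1: at (u, v) = (1.000000, -0.500000), (du/dtau, dv/dtau) = (2.000000, 2.000000); Gamma_uuu = 0.796380, Gamma_uuv = -0.398190, Gamma_uvv = 0.000000, Gamma_vuu = -0.579186, Gamma_vuv = 0.289593, Gamma_vvv = 0.000000; k1 = (2.000000, 2.000000, 0.000000, 0.000000)
  k2: at (u, v) = (1.200000, -0.300000), (du/dtau, dv/dtau) = (2.000000, 2.000000); Gamma_uuu = 0.702635, Gamma_uuv = -0.351317, Gamma_uvv = 0.000000, Gamma_vuu = -0.535341, Gamma_vuv = 0.267670, Gamma_vvv = 0.000000; k2 = (2.000000, 2.000000, 0.000000, 0.000000)
  k3: at (u, v) = (1.200000, -0.300000), (du/dtau, dv/dtau) = (2.000000, 2.000000); Gamma_uuu = 0.702635, Gamma_uuv = -0.351317, Gamma_uvv = 0.000000, Gamma_vuu = -0.535341, Gamma_vuv = 0.267670, Gamma_vvv = 0.000000; k3 = (2.000000, 2.000000, 0.000000, 0.000000)
  k4: at (u, v) = (1.400000, -0.100000), (du/dtau, dv/dtau) = (2.000000, 2.000000); Gamma_uuu = 0.625757, Gamma_uuv = -0.312879, Gamma_uvv = 0.000000, Gamma_vuu = -0.493555, Gamma_vuv = 0.246778, Gamma_vvv = 0.000000; k4 = (2.000000, 2.000000, 0.000000, 0.000000)
  Y <- Y + (h/6)(k1 + 2k2 + 2k3 + k4): u = 1.4000, v = -0.1000, du/dtau = 2.0000, dv/dtau = 2.0000
step 2:
  k1: at (u, v) = (1.400000, -0.100000), (du/dtau, dv/dtau) = (2.000000, 2.000000); Gamma_uuu = 0.625757, Gamma_uuv = -0.312879, Gamma_uvv = 0.000000, Gamma_vuu = -0.493555, Gamma_vuv = 0.246778, Gamma_vvv = 0.000000; k1 = (2.000000, 2.000000, 0.000000, 0.000000)
  k2: at (u, v) = (1.600000, 0.100000), (du/dtau, dv/dtau) = (2.000000, 2.000000); Gamma_uuu = 0.562428, Gamma_uuv = -0.281214, Gamma_uvv = 0.000000, Gamma_vuu = -0.455638, Gamma_vuv = 0.227819, Gamma_vvv = 0.000000; k2 = (2.000000, 2.000000, 0.000000, 0.000000)
  k3: at (u, v) = (1.600000, 0.100000), (du/dtau, dv/dtau) = (2.000000, 2.000000); Gamma_uuu = 0.562428, Gamma_uuv = -0.281214, Gamma_uvv = 0.000000, Gamma_vuu = -0.455638, Gamma_vuv = 0.227819, Gamma_vvv = 0.000000; k3 = (2.000000, 2.000000, 0.000000, 0.000000)
  k4: at (u, v) = (1.800000, 0.300000), (du/dtau, dv/dtau) = (2.000000, 2.000000); Gamma_uuu = 0.509778, Gamma_uuv = -0.254889, Gamma_uvv = 0.000000, Gamma_vuu = -0.421885, Gamma_vuv = 0.210943, Gamma_vvv = 0.000000; k4 = (2.000000, 2.000000, 0.000000, 0.000000)
  Y <- Y + (h/6)(k1 + 2k2 + 2k3 + k4): u = 1.8000, v = 0.3000, du/dtau = 2.0000, dv/dtau = 2.0000


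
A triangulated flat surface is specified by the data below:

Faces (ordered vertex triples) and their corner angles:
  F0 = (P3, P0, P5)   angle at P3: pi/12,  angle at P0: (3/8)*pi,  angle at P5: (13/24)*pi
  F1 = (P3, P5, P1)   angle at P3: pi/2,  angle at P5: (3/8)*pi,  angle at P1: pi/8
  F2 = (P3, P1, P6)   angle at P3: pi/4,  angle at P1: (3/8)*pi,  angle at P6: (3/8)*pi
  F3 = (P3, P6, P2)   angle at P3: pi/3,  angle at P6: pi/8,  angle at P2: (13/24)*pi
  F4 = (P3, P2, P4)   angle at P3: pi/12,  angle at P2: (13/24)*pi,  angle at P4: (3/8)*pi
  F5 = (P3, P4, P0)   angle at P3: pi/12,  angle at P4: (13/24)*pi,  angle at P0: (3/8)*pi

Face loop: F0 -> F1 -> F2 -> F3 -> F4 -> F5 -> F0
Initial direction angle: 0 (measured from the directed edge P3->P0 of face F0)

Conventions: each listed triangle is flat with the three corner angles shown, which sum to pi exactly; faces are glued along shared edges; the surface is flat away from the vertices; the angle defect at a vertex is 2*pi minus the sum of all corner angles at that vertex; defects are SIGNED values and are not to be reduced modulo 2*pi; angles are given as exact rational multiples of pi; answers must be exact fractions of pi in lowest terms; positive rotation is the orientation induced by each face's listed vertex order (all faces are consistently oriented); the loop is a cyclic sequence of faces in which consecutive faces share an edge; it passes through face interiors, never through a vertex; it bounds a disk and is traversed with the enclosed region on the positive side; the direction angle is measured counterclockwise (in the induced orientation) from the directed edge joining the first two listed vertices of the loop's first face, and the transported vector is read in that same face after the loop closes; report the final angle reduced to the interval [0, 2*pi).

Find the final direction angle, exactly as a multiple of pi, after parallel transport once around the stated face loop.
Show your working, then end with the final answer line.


enclosed vertex P3: corner angles sum to (4/3)*pi, defect = 2*pi - (4/3)*pi = (2/3)*pi
final direction = starting direction + enclosed defect total, reduced mod 2*pi (induced orientation)
final angle = 0 + (2/3)*pi = (2/3)*pi (mod 2*pi)

Answer: final direction angle = (2/3)*pi


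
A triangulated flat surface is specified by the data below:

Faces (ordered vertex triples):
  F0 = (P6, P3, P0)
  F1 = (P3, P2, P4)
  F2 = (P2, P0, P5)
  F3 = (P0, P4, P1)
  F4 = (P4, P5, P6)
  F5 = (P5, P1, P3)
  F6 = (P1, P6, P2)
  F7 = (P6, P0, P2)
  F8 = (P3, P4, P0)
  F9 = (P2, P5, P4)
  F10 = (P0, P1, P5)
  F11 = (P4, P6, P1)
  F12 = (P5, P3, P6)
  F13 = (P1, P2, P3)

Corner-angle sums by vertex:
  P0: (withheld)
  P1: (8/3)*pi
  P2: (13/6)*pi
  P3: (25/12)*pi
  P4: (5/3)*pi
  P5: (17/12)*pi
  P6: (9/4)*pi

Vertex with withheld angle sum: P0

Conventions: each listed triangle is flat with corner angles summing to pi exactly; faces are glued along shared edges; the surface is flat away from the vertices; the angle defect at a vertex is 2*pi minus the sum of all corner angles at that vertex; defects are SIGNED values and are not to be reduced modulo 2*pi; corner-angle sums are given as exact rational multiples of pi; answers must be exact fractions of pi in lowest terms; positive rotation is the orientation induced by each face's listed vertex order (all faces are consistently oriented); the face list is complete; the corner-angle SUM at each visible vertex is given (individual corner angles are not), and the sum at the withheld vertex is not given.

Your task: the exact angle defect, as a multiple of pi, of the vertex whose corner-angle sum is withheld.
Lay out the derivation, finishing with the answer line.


V = 7, E = 21, F = 14; chi = V - E + F = 0
Gauss-Bonnet: total defect = 2*pi*chi = 0; visible defects sum to -pi/4

Answer: defect(P0) = pi/4


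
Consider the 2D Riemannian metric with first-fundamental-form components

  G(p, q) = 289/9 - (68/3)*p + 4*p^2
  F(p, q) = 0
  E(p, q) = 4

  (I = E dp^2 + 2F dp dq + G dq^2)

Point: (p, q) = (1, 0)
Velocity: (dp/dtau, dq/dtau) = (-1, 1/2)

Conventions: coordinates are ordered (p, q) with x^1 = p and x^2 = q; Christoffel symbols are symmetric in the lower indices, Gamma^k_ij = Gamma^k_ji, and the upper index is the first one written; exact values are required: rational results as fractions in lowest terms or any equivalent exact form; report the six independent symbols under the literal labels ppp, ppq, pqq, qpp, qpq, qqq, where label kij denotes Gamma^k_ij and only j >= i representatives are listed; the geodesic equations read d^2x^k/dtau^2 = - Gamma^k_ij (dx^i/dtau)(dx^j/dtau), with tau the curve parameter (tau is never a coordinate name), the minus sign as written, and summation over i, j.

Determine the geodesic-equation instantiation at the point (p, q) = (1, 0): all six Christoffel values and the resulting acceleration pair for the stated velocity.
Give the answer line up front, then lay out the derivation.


Answer: Gamma_ppp = 0, Gamma_ppq = 0, Gamma_pqq = 11/6, Gamma_qpp = 0, Gamma_qpq = -6/11, Gamma_qqq = 0; accelerations (d^2p/dtau^2, d^2q/dtau^2) = (-11/24, -6/11)

E = 4, F = 0, G = 121/9 at the point
E_p = 0, E_q = 0, F_p = 0, F_q = 0, G_p = -44/3, G_q = 0
EG - F^2 = 484/9;  g^inv = (9/484) * [[121/9, 0], [0, 4]]
first-kind symbols [ij,l] = (1/2)(d_i g_jl + d_j g_il - d_l g_ij): [pp,p] = E_p/2 = 0, [pp,q] = F_p - E_q/2 = 0, [pq,p] = E_q/2 = 0, [pq,q] = G_p/2 = -22/3, [qq,p] = F_q - G_p/2 = 22/3, [qq,q] = G_q/2 = 0
Gamma^p_ij = (G*[ij,p] - F*[ij,q])/(EG - F^2), Gamma^q_ij = (E*[ij,q] - F*[ij,p])/(EG - F^2)
Gamma_ppp = 0, Gamma_ppq = 0, Gamma_pqq = 11/6, Gamma_qpp = 0, Gamma_qpq = -6/11, Gamma_qqq = 0
d^2p/dtau^2 = -(Gamma_ppp*(-1)^2 + 2*Gamma_ppq*(-1)*(1/2) + Gamma_pqq*(1/2)^2) = -11/24
d^2q/dtau^2 = -(Gamma_qpp*(-1)^2 + 2*Gamma_qpq*(-1)*(1/2) + Gamma_qqq*(1/2)^2) = -6/11


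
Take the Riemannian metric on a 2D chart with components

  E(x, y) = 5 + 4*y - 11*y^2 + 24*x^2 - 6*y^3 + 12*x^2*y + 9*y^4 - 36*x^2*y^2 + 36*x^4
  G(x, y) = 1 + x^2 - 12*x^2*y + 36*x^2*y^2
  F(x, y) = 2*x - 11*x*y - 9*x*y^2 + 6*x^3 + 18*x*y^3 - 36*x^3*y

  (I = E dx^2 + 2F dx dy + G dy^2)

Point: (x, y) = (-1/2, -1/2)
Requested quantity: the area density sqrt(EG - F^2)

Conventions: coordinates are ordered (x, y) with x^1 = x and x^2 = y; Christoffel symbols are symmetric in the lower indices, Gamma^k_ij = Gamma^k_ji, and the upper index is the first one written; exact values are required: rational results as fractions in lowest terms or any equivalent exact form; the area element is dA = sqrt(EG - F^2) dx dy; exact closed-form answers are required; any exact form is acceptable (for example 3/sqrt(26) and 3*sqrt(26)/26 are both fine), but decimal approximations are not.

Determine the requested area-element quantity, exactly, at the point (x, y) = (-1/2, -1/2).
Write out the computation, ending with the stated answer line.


E = 97/16, F = -9/2, G = 5; EG - F^2 = 161/16

Answer: sqrt(EG - F^2) = sqrt(161)/4


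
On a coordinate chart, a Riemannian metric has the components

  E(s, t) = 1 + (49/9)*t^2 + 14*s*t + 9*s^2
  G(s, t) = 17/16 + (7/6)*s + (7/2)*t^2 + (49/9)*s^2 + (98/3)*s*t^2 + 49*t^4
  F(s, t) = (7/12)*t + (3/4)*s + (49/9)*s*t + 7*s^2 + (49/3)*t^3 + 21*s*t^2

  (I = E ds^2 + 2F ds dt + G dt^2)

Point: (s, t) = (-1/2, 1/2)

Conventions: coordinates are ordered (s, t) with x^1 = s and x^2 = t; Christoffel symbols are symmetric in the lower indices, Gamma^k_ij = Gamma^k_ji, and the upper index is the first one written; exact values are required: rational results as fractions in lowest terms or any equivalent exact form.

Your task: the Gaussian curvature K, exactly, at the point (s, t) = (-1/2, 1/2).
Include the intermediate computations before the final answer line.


E = 10/9, F = -5/18, G = 61/36, EG - F^2 = 65/36 at the point
E_s = -2, E_t = -14/9, F_s = 31/18, F_t = -7/18, G_s = 35/9, G_t = 35/3
E_tt = 98/9, F_st = 238/9, G_ss = 98/9
K follows from Brioschi's formula, (det M1 - det M2)/(EG - F^2)^2.
M1 = [[-E_tt/2 + F_st - G_ss/2, E_s/2, F_s - E_t/2], [F_t - G_s/2, E, F], [G_t/2, F, G]] = [[140/9, -1, 5/2], [-7/3, 10/9, -5/18], [35/6, -5/18, 61/36]]; det M1 = 3619/324
M2 = [[0, E_t/2, G_s/2], [E_t/2, E, F], [G_s/2, F, G]] = [[0, -7/9, 35/18], [-7/9, 10/9, -5/18], [35/18, -5/18, 61/36]]; det M2 = -1421/324
det M1 - det M2 = 140/9; K = 140/9 / (65/36)^2 = 4032/845

Answer: K = 4032/845


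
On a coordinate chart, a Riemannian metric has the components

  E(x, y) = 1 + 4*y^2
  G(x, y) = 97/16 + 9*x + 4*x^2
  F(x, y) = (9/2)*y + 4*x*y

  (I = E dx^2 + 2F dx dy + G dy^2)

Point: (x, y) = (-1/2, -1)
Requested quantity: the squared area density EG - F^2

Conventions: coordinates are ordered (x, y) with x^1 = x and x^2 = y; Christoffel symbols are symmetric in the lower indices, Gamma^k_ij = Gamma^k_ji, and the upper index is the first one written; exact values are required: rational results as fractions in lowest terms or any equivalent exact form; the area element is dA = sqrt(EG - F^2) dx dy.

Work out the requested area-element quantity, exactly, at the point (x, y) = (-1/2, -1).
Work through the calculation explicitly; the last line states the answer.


E = 5, F = -5/2, G = 41/16; EG - F^2 = 105/16

Answer: EG - F^2 = 105/16


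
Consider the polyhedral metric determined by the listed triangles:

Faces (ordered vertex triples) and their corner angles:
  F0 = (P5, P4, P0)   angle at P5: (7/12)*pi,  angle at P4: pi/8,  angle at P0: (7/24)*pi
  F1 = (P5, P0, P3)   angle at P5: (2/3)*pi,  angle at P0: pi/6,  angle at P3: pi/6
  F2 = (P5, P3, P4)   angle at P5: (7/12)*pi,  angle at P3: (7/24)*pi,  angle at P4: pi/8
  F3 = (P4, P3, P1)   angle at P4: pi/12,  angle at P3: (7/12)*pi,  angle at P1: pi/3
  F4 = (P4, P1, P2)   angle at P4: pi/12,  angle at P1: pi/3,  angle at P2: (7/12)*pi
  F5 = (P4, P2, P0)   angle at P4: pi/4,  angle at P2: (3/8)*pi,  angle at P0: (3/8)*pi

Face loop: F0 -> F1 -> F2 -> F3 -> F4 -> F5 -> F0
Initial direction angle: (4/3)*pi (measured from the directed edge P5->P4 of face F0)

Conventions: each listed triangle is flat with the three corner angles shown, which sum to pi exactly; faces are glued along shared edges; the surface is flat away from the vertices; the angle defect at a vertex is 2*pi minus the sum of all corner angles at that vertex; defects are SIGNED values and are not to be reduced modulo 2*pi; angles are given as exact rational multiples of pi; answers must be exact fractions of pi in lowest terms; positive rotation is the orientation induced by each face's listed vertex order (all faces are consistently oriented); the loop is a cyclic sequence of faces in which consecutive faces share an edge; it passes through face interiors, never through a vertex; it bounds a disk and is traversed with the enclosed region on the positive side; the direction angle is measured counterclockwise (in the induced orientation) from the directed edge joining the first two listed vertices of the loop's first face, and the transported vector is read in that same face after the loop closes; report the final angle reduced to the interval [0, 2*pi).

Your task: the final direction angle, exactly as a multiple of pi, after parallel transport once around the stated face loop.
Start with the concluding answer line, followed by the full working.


Answer: final direction angle = (5/6)*pi

enclosed vertex P4: corner angles sum to (2/3)*pi, defect = 2*pi - (2/3)*pi = (4/3)*pi
enclosed vertex P5: corner angles sum to (11/6)*pi, defect = 2*pi - (11/6)*pi = pi/6
adding the enclosed defects to the starting angle (mod 2*pi, induced orientation) gives the holonomy
final angle = (4/3)*pi + (3/2)*pi = (5/6)*pi (mod 2*pi)


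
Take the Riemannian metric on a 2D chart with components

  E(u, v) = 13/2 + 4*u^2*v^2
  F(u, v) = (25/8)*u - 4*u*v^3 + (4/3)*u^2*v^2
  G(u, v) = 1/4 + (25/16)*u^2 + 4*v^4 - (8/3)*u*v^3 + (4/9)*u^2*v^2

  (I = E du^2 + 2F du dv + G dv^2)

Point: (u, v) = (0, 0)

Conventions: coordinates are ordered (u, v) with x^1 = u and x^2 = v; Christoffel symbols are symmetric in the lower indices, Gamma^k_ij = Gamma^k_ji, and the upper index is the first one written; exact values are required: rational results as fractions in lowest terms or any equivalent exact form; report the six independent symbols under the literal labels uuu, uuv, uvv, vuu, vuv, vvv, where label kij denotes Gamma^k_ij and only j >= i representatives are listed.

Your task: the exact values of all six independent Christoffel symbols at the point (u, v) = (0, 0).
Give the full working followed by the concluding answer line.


E = 13/2, F = 0, G = 1/4 at the point
E_u = 0, E_v = 0, F_u = 25/8, F_v = 0, G_u = 0, G_v = 0
EG - F^2 = 13/8;  g^inv = (8/13) * [[1/4, 0], [0, 13/2]]
first-kind symbols [ij,l] = (1/2)(d_i g_jl + d_j g_il - d_l g_ij): [uu,u] = E_u/2 = 0, [uu,v] = F_u - E_v/2 = 25/8, [uv,u] = E_v/2 = 0, [uv,v] = G_u/2 = 0, [vv,u] = F_v - G_u/2 = 0, [vv,v] = G_v/2 = 0
Gamma^u_ij = (G*[ij,u] - F*[ij,v])/(EG - F^2), Gamma^v_ij = (E*[ij,v] - F*[ij,u])/(EG - F^2)

Answer: Gamma_uuu = 0, Gamma_uuv = 0, Gamma_uvv = 0, Gamma_vuu = 25/2, Gamma_vuv = 0, Gamma_vvv = 0


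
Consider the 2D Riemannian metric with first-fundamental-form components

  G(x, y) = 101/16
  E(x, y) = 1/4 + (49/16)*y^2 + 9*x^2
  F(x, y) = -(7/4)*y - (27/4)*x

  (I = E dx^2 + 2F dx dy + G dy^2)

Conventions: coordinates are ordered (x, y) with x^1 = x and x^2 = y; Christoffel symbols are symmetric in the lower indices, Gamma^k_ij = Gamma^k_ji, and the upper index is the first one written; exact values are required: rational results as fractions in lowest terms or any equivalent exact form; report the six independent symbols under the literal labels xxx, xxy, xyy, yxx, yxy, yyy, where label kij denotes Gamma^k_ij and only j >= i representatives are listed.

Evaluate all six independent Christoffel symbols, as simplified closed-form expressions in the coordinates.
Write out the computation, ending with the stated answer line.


E = 1/4 + (49/16)*y^2 + 9*x^2; F = -(7/4)*y - (27/4)*x; G = 101/16
Gamma^k_ij = (1/2) g^{kl} (d_i g_jl + d_j g_il - d_l g_ij), with g^inv = (1/(EG-F^2)) [[G, -F], [-F, E]]
first partials: E_x = 18*x, E_y = (49/8)*y, F_x = -27/4, F_y = -7/4, G_x = 0, G_y = 0
D = EG - F^2 = 101/64 + (4165/256)*y^2 - (189/8)*x*y + (45/4)*x^2
expanded: Gamma^x_xx = (G E_x - 2F F_x + F E_y)/(2D), Gamma^x_xy = (G E_y - F G_x)/(2D), Gamma^x_yy = (2G F_y - G G_x - F G_y)/(2D), Gamma^y_xx = (2E F_x - E E_y - F E_x)/(2D), Gamma^y_xy = (E G_x - F E_y)/(2D), Gamma^y_yy = (E G_y - 2F F_y + F G_x)/(2D); substitute and cancel common factors

Answer: Gamma_xxx = (-5292*x*y + 2880*x - 1372*y^2 - 3024*y)/(2880*x^2 - 6048*x*y + 4165*y^2 + 404), Gamma_xxy = 4949*y/(2880*x^2 - 6048*x*y + 4165*y^2 + 404), Gamma_xyy = -2828/(2880*x^2 - 6048*x*y + 4165*y^2 + 404), Gamma_yxx = (-7056*x^2*y + 4032*x*y - 2401*y^3 - 5292*y^2 - 196*y - 432)/(2880*x^2 - 6048*x*y + 4165*y^2 + 404), Gamma_yxy = (5292*x*y + 1372*y^2)/(2880*x^2 - 6048*x*y + 4165*y^2 + 404), Gamma_yyy = (-3024*x - 784*y)/(2880*x^2 - 6048*x*y + 4165*y^2 + 404)


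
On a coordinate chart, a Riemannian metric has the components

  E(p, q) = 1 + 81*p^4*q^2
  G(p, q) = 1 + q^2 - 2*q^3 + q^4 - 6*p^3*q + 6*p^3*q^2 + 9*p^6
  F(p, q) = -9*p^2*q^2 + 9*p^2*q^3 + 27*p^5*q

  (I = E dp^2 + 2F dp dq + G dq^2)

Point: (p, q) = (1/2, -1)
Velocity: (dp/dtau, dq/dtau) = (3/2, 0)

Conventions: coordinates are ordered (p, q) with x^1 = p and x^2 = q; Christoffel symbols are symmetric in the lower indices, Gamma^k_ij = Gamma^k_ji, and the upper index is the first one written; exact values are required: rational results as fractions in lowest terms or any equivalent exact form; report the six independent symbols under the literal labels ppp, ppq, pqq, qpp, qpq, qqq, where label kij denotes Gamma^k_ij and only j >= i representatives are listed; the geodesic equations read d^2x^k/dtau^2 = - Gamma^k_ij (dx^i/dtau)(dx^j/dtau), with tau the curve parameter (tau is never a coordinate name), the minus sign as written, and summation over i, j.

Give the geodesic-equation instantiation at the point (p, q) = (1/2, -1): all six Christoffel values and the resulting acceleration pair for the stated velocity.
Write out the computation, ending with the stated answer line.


E = 97/16, F = -171/32, G = 425/64 at the point
E_p = 81/2, E_q = -81/8, F_p = -423/16, F_q = 387/32, G_p = 171/16, G_q = -57/4
EG - F^2 = 749/64;  g^inv = (64/749) * [[425/64, 171/32], [171/32, 97/16]]
first-kind symbols [ij,l] = (1/2)(d_i g_jl + d_j g_il - d_l g_ij): [pp,p] = E_p/2 = 81/4, [pp,q] = F_p - E_q/2 = -171/8, [pq,p] = E_q/2 = -81/16, [pq,q] = G_p/2 = 171/32, [qq,p] = F_q - G_p/2 = 27/4, [qq,q] = G_q/2 = -57/8
Gamma^p_ij = (G*[ij,p] - F*[ij,q])/(EG - F^2), Gamma^q_ij = (E*[ij,q] - F*[ij,p])/(EG - F^2)
Gamma_ppp = 1296/749, Gamma_ppq = -324/749, Gamma_pqq = 432/749, Gamma_qpp = -1368/749, Gamma_qpq = 342/749, Gamma_qqq = -456/749
d^2p/dtau^2 = -(Gamma_ppp*(3/2)^2 + 2*Gamma_ppq*(3/2)*(0) + Gamma_pqq*(0)^2) = -2916/749
d^2q/dtau^2 = -(Gamma_qpp*(3/2)^2 + 2*Gamma_qpq*(3/2)*(0) + Gamma_qqq*(0)^2) = 3078/749

Answer: Gamma_ppp = 1296/749, Gamma_ppq = -324/749, Gamma_pqq = 432/749, Gamma_qpp = -1368/749, Gamma_qpq = 342/749, Gamma_qqq = -456/749; accelerations (d^2p/dtau^2, d^2q/dtau^2) = (-2916/749, 3078/749)


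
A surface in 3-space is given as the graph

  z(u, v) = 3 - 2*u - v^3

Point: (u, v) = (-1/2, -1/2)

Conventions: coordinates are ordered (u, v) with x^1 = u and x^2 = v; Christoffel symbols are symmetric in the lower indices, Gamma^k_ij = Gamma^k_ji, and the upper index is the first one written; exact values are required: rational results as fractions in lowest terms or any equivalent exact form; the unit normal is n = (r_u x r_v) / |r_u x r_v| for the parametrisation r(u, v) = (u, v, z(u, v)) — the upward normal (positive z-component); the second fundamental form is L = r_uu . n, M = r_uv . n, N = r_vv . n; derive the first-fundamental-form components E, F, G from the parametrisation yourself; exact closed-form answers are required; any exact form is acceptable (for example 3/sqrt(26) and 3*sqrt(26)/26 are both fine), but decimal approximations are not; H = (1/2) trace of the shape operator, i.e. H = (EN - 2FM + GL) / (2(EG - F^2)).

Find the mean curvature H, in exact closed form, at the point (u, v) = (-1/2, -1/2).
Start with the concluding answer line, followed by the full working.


Answer: H = 480*sqrt(89)/7921

z_u = -2, z_v = -3/4, z_uu = 0, z_uv = 0, z_vv = 3
E = 5, F = 3/2, G = 25/16; answer radicand W^2 = 89/16
unnormalised second-form numerators: l = 0, m = 0, n = 3; L = l/sqrt(89/16), and similarly M = m/sqrt(W^2), N = n/sqrt(W^2)
H = (E*n - 2*F*m + G*l) / (2*(EG - F^2)*sqrt(W^2)); E*n - 2*F*m + G*l = 15, EG - F^2 = 89/16, so H = (120/89)/sqrt(89/16)


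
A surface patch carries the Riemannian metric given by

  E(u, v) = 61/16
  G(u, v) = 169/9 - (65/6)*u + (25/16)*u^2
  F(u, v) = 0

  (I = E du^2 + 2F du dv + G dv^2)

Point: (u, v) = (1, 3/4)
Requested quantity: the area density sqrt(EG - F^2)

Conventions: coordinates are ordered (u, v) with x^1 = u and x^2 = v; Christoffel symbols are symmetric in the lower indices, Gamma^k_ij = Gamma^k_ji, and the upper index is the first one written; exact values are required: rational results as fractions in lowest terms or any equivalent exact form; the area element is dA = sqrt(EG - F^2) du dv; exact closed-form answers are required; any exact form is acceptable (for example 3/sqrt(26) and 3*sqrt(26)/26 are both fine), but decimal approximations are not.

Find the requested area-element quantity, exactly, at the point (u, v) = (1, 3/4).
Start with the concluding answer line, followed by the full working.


Answer: sqrt(EG - F^2) = 37*sqrt(61)/48

E = 61/16, F = 0, G = 1369/144; EG - F^2 = 83509/2304


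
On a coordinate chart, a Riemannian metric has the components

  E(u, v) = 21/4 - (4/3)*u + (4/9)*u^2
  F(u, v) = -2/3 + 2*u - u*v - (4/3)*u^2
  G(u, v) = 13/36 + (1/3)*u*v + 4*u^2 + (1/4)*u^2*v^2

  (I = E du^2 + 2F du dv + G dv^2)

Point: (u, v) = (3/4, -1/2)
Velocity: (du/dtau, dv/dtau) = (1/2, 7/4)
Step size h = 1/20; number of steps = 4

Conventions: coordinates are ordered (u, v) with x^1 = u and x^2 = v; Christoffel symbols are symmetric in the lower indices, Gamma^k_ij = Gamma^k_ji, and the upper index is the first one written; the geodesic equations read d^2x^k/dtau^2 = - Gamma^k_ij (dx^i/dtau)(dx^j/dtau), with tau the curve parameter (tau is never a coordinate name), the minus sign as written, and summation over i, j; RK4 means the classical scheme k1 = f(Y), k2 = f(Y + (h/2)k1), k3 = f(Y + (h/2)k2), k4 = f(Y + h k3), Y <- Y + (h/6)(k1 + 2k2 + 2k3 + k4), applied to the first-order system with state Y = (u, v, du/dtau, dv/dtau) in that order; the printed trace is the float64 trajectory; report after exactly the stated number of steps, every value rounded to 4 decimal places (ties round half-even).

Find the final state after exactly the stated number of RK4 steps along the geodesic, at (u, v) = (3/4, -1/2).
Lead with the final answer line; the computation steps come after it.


Answer: u = 0.8984, v = -0.2052, du/dtau = 0.9450, dv/dtau = 1.2085

f(Y) = (du/dtau, dv/dtau, -Gamma^u_ij Y'^i Y'^j, -Gamma^v_ij Y'^i Y'^j) with the Gammas evaluated at the stage position; h = 0.050000; intermediate values shown to 6 dp
step 0: u = 0.7500, v = -0.5000, du/dtau = 0.5000, dv/dtau = 1.7500
step 1:
  k1: at (u, v) = (0.750000, -0.500000), (du/dtau, dv/dtau) = (0.500000, 1.750000); Gamma_uuu = -0.096051, Gamma_uuv = -0.121977, Gamma_uvv = -0.843050, Gamma_vuu = 0.215774, Gamma_vuv = 1.197591, Gamma_vvv = 0.174946; k1 = (0.500000, 1.750000, 2.819313, -2.685500)
  k2: at (u, v) = (0.762500, -0.456250), (du/dtau, dv/dtau) = (0.570483, 1.682862); Gamma_uuu = -0.090007, Gamma_uuv = -0.112976, Gamma_uvv = -0.856548, Gamma_vuu = 0.177511, Gamma_vuv = 1.177355, Gamma_vvv = 0.165301; k2 = (0.570483, 1.682862, 2.671983, -2.786532)
  k3: at (u, v) = (0.764262, -0.457928), (du/dtau, dv/dtau) = (0.566800, 1.680337); Gamma_uuu = -0.089759, Gamma_uuv = -0.113361, Gamma_uvv = -0.858855, Gamma_vuu = 0.175674, Gamma_vuv = 1.175543, Gamma_vvv = 0.165588; k3 = (0.566800, 1.680337, 2.669775, -2.763188)
  k4: at (u, v) = (0.778340, -0.415983), (du/dtau, dv/dtau) = (0.633489, 1.611841); Gamma_uuu = -0.084127, Gamma_uuv = -0.104601, Gamma_uvv = -0.874584, Gamma_vuu = 0.138593, Gamma_vuv = 1.154488, Gamma_vvv = 0.156083; k4 = (0.633489, 1.611841, 2.519570, -2.818782)
  Y <- Y + (h/6)(k1 + 2k2 + 2k3 + k4): u = 0.7784, v = -0.4159, du/dtau = 0.6335, dv/dtau = 1.6116
step 2:
  k1: at (u, v) = (0.778400, -0.415931), (du/dtau, dv/dtau) = (0.633520, 1.611636); Gamma_uuu = -0.084112, Gamma_uuv = -0.104590, Gamma_uvv = -0.874658, Gamma_vuu = 0.138492, Gamma_vuv = 1.154414, Gamma_vvv = 0.156069; k1 = (0.633520, 1.611636, 2.519142, -2.818273)
  k2: at (u, v) = (0.794238, -0.375640), (du/dtau, dv/dtau) = (0.696499, 1.541179); Gamma_uuu = -0.078835, Gamma_uuv = -0.095999, Gamma_uvv = -0.892830, Gamma_vuu = 0.102436, Gamma_vuv = 1.132369, Gamma_vvv = 0.146617; k2 = (0.696499, 1.541179, 2.365020, -2.828977)
  k3: at (u, v) = (0.795813, -0.377402), (du/dtau, dv/dtau) = (0.692645, 1.540911); Gamma_uuu = -0.078636, Gamma_uuv = -0.096348, Gamma_uvv = -0.894875, Gamma_vuu = 0.101243, Gamma_vuv = 1.130844, Gamma_vvv = 0.146874; k3 = (0.692645, 1.540911, 2.368189, -2.811223)
  k4: at (u, v) = (0.813033, -0.338886), (du/dtau, dv/dtau) = (0.751929, 1.471075); Gamma_uuu = -0.073784, Gamma_uuv = -0.087868, Gamma_uvv = -0.914989, Gamma_vuu = 0.067143, Gamma_vuv = 1.108351, Gamma_vvv = 0.137436; k4 = (0.751929, 1.471075, 2.216199, -2.787374)
  Y <- Y + (h/6)(k1 + 2k2 + 2k3 + k4): u = 0.8131, v = -0.3389, du/dtau = 0.7519, dv/dtau = 1.4709
step 3:
  k1: at (u, v) = (0.813098, -0.338874), (du/dtau, dv/dtau) = (0.751868, 1.470919); Gamma_uuu = -0.073772, Gamma_uuv = -0.087864, Gamma_uvv = -0.915071, Gamma_vuu = 0.067068, Gamma_vuv = 1.108281, Gamma_vvv = 0.137427; k1 = (0.751868, 1.470919, 2.215896, -2.786629)
  k2: at (u, v) = (0.831895, -0.302101), (du/dtau, dv/dtau) = (0.807265, 1.401253); Gamma_uuu = -0.069293, Gamma_uuv = -0.079456, Gamma_uvv = -0.937369, Gamma_vuu = 0.034718, Gamma_vuv = 1.085180, Gamma_vvv = 0.127948; k2 = (0.807265, 1.401253, 2.065449, -2.728926)
  k3: at (u, v) = (0.833280, -0.303843), (du/dtau, dv/dtau) = (0.803504, 1.402695); Gamma_uuu = -0.069127, Gamma_uuv = -0.079760, Gamma_uvv = -0.939152, Gamma_vuu = 0.034000, Gamma_vuv = 1.083921, Gamma_vvv = 0.128167; k3 = (0.803504, 1.402695, 2.072252, -2.717441)
  k4: at (u, v) = (0.853273, -0.268739), (du/dtau, dv/dtau) = (0.855481, 1.335047); Gamma_uuu = -0.065065, Gamma_uuv = -0.071358, Gamma_uvv = -0.963138, Gamma_vuu = 0.003975, Gamma_vuv = 1.060708, Gamma_vvv = 0.118599; k4 = (0.855481, 1.335047, 1.927263, -2.637178)
  Y <- Y + (h/6)(k1 + 2k2 + 2k3 + k4): u = 0.8533, v = -0.2688, du/dtau = 0.8554, dv/dtau = 1.3349
step 4:
  k1: at (u, v) = (0.853339, -0.268758), (du/dtau, dv/dtau) = (0.855356, 1.334947); Gamma_uuu = -0.065055, Gamma_uuv = -0.071358, Gamma_uvv = -0.963220, Gamma_vuu = 0.003925, Gamma_vuv = 1.060645, Gamma_vvv = 0.118595; k1 = (0.855356, 1.334947, 1.927099, -2.636425)
  k2: at (u, v) = (0.874723, -0.235385), (du/dtau, dv/dtau) = (0.903533, 1.269037); Gamma_uuu = -0.061363, Gamma_uuv = -0.062949, Gamma_uvv = -0.989144, Gamma_vuu = -0.024002, Gamma_vuv = 1.037174, Gamma_vvv = 0.108911; k2 = (0.903533, 1.269037, 1.787422, -2.534284)
  k3: at (u, v) = (0.875927, -0.237032), (du/dtau, dv/dtau) = (0.900042, 1.271590); Gamma_uuu = -0.061220, Gamma_uuv = -0.063206, Gamma_uvv = -0.990679, Gamma_vuu = -0.024396, Gamma_vuv = 1.036150, Gamma_vvv = 0.109091; k3 = (0.900042, 1.271590, 1.796140, -2.528346)
  k4: at (u, v) = (0.898341, -0.205179), (du/dtau, dv/dtau) = (0.945163, 1.208530); Gamma_uuu = -0.057926, Gamma_uuv = -0.054723, Gamma_uvv = -1.018075, Gamma_vuu = -0.049938, Gamma_vuv = 1.012848, Gamma_vvv = 0.099244; k4 = (0.945163, 1.208530, 1.663707, -2.414206)
  Y <- Y + (h/6)(k1 + 2k2 + 2k3 + k4): u = 0.8984, v = -0.2052, du/dtau = 0.9450, dv/dtau = 1.2085


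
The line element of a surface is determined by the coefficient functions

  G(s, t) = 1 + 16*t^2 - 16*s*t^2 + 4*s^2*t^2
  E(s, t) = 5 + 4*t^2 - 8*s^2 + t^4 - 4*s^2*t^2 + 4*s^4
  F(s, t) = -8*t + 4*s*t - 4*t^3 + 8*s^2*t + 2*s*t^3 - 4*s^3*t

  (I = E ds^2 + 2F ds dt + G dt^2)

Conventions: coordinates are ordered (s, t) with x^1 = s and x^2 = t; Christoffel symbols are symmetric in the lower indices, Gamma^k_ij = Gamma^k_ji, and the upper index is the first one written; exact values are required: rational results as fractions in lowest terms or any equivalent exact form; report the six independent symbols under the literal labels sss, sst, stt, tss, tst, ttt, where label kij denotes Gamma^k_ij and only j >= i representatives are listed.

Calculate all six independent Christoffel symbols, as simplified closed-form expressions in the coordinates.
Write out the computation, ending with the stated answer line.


E = 5 + 4*t^2 - 8*s^2 + t^4 - 4*s^2*t^2 + 4*s^4; F = -8*t + 4*s*t - 4*t^3 + 8*s^2*t + 2*s*t^3 - 4*s^3*t; G = 1 + 16*t^2 - 16*s*t^2 + 4*s^2*t^2
Gamma^k_ij = (1/2) g^{kl} (d_i g_jl + d_j g_il - d_l g_ij), with g^inv = (1/(EG-F^2)) [[G, -F], [-F, E]]
first partials: E_s = -16*s - 8*s*t^2 + 16*s^3, E_t = 8*t + 4*t^3 - 8*s^2*t, F_s = 4*t + 16*s*t + 2*t^3 - 12*s^2*t, F_t = -8 + 4*s - 12*t^2 + 8*s^2 + 6*s*t^2 - 4*s^3, G_s = -16*t^2 + 8*s*t^2, G_t = 32*t - 32*s*t + 8*s^2*t
D = EG - F^2 = 5 + 20*t^2 - 8*s^2 - 16*s*t^2 + t^4 + 4*s^4
expanded: Gamma^s_ss = (G E_s - 2F F_s + F E_t)/(2D), Gamma^s_st = (G E_t - F G_s)/(2D), Gamma^s_tt = (2G F_t - G G_s - F G_t)/(2D), Gamma^t_ss = (2E F_s - E E_t - F E_s)/(2D), Gamma^t_st = (E G_s - F E_t)/(2D), Gamma^t_tt = (E G_t - 2F F_t + F G_s)/(2D); substitute and cancel common factors

Answer: Gamma_sss = (8*s^3 - 4*s*t^2 - 8*s)/(4*s^4 - 8*s^2 - 16*s*t^2 + t^4 + 20*t^2 + 5), Gamma_sst = (-4*s^2*t + 2*t^3 + 4*t)/(4*s^4 - 8*s^2 - 16*s*t^2 + t^4 + 20*t^2 + 5), Gamma_stt = (-4*s^3 + 8*s^2 + 2*s*t^2 + 4*s - 4*t^2 - 8)/(4*s^4 - 8*s^2 - 16*s*t^2 + t^4 + 20*t^2 + 5), Gamma_tss = (-8*s^2*t + 16*s*t)/(4*s^4 - 8*s^2 - 16*s*t^2 + t^4 + 20*t^2 + 5), Gamma_tst = (4*s*t^2 - 8*t^2)/(4*s^4 - 8*s^2 - 16*s*t^2 + t^4 + 20*t^2 + 5), Gamma_ttt = (4*s^2*t - 16*s*t + 16*t)/(4*s^4 - 8*s^2 - 16*s*t^2 + t^4 + 20*t^2 + 5)


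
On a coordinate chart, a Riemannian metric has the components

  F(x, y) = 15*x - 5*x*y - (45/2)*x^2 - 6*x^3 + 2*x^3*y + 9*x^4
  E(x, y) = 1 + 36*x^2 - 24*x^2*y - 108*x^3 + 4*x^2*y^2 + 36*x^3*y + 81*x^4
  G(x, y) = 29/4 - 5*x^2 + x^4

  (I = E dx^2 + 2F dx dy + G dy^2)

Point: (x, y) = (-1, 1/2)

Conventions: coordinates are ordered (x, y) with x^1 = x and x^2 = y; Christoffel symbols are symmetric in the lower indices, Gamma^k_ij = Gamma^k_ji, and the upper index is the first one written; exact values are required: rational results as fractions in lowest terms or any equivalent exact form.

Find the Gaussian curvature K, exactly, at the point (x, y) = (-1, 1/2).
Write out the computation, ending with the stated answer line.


E = 197, F = -21, G = 13/4, EG - F^2 = 797/4 at the point
E_x = -644, E_y = -56, F_x = 13/2, F_y = 3, G_x = 6, G_y = 0
E_yy = 8, F_xy = 1, G_xx = 2
K follows from Brioschi's formula, (det M1 - det M2)/(EG - F^2)^2.
M1 = [[-E_yy/2 + F_xy - G_xx/2, E_x/2, F_x - E_y/2], [F_y - G_x/2, E, F], [G_y/2, F, G]] = [[-4, -322, 69/2], [0, 197, -21], [0, -21, 13/4]]; det M1 = -797
M2 = [[0, E_y/2, G_x/2], [E_y/2, E, F], [G_x/2, F, G]] = [[0, -28, 3], [-28, 197, -21], [3, -21, 13/4]]; det M2 = -793
det M1 - det M2 = -4; K = -4 / (797/4)^2 = -64/635209

Answer: K = -64/635209


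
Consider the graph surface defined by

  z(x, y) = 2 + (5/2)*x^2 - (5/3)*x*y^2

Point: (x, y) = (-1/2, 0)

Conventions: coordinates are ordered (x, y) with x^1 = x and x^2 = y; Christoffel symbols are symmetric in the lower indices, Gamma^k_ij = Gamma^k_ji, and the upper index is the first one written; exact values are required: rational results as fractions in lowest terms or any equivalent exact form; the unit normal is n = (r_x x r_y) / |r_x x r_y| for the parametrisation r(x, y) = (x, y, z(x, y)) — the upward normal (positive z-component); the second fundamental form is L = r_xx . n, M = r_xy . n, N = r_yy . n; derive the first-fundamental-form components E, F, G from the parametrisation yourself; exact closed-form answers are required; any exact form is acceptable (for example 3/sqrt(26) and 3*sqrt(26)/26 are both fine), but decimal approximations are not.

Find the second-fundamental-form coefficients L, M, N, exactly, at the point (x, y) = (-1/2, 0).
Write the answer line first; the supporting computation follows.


Answer: L = 10*sqrt(29)/29, M = 0, N = 10*sqrt(29)/87

z_x = -5/2, z_y = 0, z_xx = 5, z_xy = 0, z_yy = 5/3
E = 29/4, F = 0, G = 1; answer radicand W^2 = 29/4
unnormalised second-form numerators: l = 5, m = 0, n = 5/3; L = l/sqrt(29/4), and similarly M = m/sqrt(W^2), N = n/sqrt(W^2)


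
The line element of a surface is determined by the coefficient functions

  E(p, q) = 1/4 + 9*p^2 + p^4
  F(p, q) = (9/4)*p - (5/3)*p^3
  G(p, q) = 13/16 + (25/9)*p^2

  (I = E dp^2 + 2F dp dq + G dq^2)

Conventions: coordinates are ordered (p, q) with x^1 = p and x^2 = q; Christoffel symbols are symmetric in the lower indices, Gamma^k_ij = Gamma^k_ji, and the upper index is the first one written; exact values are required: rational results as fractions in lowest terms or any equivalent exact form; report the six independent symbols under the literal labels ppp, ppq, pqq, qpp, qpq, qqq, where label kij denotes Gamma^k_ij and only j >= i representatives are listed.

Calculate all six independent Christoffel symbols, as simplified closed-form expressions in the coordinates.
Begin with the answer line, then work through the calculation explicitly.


Answer: Gamma_ppp = (-1600*p^5 + 23976*p^3 + 1296*p)/(19188*p^4 + 1696*p^2 + 117), Gamma_ppq = (8000*p^4 - 10800*p^2)/(57564*p^4 + 5088*p^2 + 351), Gamma_pqq = (-40000*p^3 - 11700*p)/(172692*p^4 + 15264*p^2 + 1053), Gamma_qpp = (-960*p^6 - 18576*p^4 - 720*p^2 + 324)/(19188*p^4 + 1696*p^2 + 117), Gamma_qpq = (1600*p^5 + 14400*p^3 + 400*p)/(19188*p^4 + 1696*p^2 + 117), Gamma_qqq = (-8000*p^4 + 10800*p^2)/(57564*p^4 + 5088*p^2 + 351)

E = 1/4 + 9*p^2 + p^4; F = (9/4)*p - (5/3)*p^3; G = 13/16 + (25/9)*p^2
Gamma^k_ij = (1/2) g^{kl} (d_i g_jl + d_j g_il - d_l g_ij), with g^inv = (1/(EG-F^2)) [[G, -F], [-F, E]]
first partials: E_p = 18*p + 4*p^3, E_q = 0, F_p = 9/4 - 5*p^2, F_q = 0, G_p = (50/9)*p, G_q = 0
D = EG - F^2 = 13/64 + (53/18)*p^2 + (533/16)*p^4
expanded: Gamma^p_pp = (G E_p - 2F F_p + F E_q)/(2D), Gamma^p_pq = (G E_q - F G_p)/(2D), Gamma^p_qq = (2G F_q - G G_p - F G_q)/(2D), Gamma^q_pp = (2E F_p - E E_q - F E_p)/(2D), Gamma^q_pq = (E G_p - F E_q)/(2D), Gamma^q_qq = (E G_q - 2F F_q + F G_p)/(2D); substitute and cancel common factors


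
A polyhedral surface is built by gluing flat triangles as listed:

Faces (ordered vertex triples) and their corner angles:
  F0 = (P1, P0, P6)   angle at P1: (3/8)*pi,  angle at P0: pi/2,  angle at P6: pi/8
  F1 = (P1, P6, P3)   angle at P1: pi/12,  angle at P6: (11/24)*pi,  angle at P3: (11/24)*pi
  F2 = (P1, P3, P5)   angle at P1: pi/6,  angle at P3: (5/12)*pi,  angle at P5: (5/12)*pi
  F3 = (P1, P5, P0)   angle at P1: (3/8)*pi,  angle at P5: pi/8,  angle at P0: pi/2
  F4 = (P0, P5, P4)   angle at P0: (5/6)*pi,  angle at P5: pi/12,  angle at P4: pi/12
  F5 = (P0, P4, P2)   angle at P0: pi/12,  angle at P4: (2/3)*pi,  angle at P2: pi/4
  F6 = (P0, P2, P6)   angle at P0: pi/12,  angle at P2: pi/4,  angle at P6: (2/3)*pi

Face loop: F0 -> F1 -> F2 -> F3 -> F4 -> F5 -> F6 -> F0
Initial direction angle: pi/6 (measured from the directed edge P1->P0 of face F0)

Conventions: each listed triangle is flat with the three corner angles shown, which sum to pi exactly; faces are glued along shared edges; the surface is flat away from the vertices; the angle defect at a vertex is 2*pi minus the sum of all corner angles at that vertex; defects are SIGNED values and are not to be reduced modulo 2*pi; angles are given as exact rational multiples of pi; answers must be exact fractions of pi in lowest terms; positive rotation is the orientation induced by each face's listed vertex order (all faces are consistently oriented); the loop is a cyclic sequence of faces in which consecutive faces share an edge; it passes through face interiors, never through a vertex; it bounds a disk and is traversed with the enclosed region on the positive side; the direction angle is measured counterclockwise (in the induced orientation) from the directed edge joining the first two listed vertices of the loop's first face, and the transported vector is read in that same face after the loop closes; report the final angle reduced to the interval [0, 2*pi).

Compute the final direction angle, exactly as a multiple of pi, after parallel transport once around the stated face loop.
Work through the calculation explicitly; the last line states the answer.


enclosed vertex P0: corner angles sum to 2*pi, defect = 2*pi - 2*pi = 0
enclosed vertex P1: corner angles sum to pi, defect = 2*pi - pi = pi
the rotation equals the total enclosed defect, so the final angle is initial + defects (mod 2*pi)
final angle = pi/6 + pi = (7/6)*pi (mod 2*pi)

Answer: final direction angle = (7/6)*pi
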